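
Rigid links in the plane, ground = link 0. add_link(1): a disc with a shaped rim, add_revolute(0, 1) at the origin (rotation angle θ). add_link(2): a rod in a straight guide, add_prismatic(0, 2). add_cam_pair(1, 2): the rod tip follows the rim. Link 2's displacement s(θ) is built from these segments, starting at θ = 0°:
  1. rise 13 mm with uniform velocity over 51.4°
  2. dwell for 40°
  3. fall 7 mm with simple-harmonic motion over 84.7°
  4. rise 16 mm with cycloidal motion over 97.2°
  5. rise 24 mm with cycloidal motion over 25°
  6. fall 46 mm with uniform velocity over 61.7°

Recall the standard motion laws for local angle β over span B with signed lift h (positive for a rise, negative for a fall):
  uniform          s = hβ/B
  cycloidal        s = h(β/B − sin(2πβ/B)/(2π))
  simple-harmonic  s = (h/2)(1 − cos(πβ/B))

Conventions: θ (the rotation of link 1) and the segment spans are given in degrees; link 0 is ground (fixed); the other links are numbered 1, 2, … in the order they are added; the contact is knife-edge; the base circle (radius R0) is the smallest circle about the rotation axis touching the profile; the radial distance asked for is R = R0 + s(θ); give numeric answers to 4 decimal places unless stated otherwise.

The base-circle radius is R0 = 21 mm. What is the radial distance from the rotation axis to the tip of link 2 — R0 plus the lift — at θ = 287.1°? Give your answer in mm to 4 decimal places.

segment 1 (0° to 51.4°, uniform, h = 13) is passed completely: s = 0.0000 + (13) = 13.0000
segment 2 (51.4° to 91.4°, dwell): s unchanged at 13.0000
segment 3 (91.4° to 176.1°, simple-harmonic, h = -7) is passed completely: s = 13.0000 + (-7) = 6.0000
segment 4 (176.1° to 273.3°, cycloidal, h = 16) is passed completely: s = 6.0000 + (16) = 22.0000
θ = 287.1° falls in segment 5 (273.3° to 298.3°, cycloidal, h = 24): β = 287.1 − 273.3 = 13.8°, B = 25°; Δs = 24·(0.5520 − sin(2π·0.5520)/(2π)) = 14.4739; s = 22.0000 + 14.4739 = 36.4739
R = R0 + s = 21 + 36.4739 = 57.4739

57.4739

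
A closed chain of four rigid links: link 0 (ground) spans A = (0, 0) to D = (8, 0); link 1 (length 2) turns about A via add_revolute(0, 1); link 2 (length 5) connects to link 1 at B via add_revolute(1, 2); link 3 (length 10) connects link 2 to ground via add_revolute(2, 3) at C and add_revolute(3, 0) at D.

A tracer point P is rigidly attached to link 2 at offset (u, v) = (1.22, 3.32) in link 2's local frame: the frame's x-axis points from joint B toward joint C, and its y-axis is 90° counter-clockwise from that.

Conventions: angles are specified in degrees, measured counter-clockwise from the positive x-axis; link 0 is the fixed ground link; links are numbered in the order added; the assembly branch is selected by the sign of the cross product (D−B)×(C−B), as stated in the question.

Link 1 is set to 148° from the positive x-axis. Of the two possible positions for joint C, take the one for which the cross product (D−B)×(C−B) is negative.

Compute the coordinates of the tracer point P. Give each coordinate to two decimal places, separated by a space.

A=(0,0), D=(8.00,0)
B = A + 2.00·(cos148°, sin148°) = (-1.6961, 1.0598)
|BD| = 9.7538
circle(B,5.00) ∩ circle(D,10.00): a=1.0323, h=4.8923
  candidates: C₊=(-0.1383,5.8110) cross=47.719; C₋=(-1.2015,-3.9156) cross=-47.719
  branch - wants cross < 0 → take C=(-1.2015,-3.9156) (cross=-47.719)
ex = (C−B)/|BC| = (0.0989,-0.9951); ey = (0.9951,0.0989)
P = B + 1.22·ex + 3.32·ey = (1.7283,0.1742)

1.73 0.17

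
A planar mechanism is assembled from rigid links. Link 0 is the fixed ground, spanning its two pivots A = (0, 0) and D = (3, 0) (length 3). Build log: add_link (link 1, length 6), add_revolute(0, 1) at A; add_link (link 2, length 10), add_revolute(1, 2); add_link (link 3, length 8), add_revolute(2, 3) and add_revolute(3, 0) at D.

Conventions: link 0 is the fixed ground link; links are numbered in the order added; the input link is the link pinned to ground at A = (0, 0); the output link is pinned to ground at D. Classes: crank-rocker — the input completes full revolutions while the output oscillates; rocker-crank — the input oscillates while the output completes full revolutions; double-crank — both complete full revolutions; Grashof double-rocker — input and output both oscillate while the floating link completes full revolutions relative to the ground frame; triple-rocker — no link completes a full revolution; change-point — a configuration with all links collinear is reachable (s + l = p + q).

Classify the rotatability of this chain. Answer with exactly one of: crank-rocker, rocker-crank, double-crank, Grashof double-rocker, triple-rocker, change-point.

lengths: ground=3, input=6, coupler=10, output=8
sorted: s=3 (shortest), l=10 (longest), p+q=14
s + l = 13 vs p + q = 14
s + l < p + q (Grashof) with shortest = ground link → double-crank

double-crank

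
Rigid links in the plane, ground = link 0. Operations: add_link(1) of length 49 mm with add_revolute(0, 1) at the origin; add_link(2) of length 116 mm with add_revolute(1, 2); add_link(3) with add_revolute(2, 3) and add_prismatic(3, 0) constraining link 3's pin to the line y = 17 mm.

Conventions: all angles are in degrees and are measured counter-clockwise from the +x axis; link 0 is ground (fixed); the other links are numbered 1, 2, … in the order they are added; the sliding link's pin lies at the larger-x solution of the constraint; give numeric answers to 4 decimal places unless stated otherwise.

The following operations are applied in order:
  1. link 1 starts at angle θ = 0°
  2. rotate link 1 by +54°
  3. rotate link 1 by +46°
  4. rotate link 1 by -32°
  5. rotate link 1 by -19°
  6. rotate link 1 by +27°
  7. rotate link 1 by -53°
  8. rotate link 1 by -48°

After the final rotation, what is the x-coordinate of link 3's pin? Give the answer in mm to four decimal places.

geometry: r = 49 mm, L = 116 mm, e = 17 mm; θ starts at 0°
rotate link 1 by +54°: θ ← 0° +54° = 54°
rotate link 1 by +46°: θ ← 54° +46° = 100°
rotate link 1 by -32°: θ ← 100° -32° = 68°
rotate link 1 by -19°: θ ← 68° -19° = 49°
rotate link 1 by +27°: θ ← 49° +27° = 76°
rotate link 1 by -53°: θ ← 76° -53° = 23°
rotate link 1 by -48°: θ ← 23° -48° = -25°
crank pin P = (r cos θ, r sin θ) = (44.409082, -20.708295)
h = r sin θ − e = -20.708295 − 17 = -37.708295
x = r cos θ + √(L² − h²) = 44.409082 + 109.699975 = 154.109057

154.1091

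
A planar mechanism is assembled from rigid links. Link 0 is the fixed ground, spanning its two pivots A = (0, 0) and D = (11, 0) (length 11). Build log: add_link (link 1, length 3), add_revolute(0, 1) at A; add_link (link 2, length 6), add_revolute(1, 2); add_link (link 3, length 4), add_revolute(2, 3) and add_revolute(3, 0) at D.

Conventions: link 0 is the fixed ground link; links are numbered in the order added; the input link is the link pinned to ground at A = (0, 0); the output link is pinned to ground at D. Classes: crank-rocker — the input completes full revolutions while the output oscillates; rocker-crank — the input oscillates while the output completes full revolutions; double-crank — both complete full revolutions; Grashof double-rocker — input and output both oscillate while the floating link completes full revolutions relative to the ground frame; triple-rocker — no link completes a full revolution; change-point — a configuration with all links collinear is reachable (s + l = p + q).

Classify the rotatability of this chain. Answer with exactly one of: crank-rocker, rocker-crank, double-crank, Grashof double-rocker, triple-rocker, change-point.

lengths: ground=11, input=3, coupler=6, output=4
sorted: s=3 (shortest), l=11 (longest), p+q=10
s + l = 14 vs p + q = 10
s + l > p + q → non-Grashof → no link fully rotates → triple-rocker

triple-rocker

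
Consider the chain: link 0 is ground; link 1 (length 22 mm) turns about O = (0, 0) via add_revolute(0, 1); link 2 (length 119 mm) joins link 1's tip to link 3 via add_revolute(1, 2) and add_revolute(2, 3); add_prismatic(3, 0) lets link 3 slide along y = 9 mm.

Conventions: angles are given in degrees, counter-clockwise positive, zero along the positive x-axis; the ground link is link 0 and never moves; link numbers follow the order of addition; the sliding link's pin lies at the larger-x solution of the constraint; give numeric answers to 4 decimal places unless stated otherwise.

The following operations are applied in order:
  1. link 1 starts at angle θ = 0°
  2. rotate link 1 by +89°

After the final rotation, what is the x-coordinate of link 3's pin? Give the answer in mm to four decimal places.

geometry: r = 22 mm, L = 119 mm, e = 9 mm; θ starts at 0°
rotate link 1 by +89°: θ ← 0° +89° = 89°
crank pin P = (r cos θ, r sin θ) = (0.383953, 21.996649)
h = r sin θ − e = 21.996649 − 9 = 12.996649
x = r cos θ + √(L² − h²) = 0.383953 + 118.288153 = 118.672106

118.6721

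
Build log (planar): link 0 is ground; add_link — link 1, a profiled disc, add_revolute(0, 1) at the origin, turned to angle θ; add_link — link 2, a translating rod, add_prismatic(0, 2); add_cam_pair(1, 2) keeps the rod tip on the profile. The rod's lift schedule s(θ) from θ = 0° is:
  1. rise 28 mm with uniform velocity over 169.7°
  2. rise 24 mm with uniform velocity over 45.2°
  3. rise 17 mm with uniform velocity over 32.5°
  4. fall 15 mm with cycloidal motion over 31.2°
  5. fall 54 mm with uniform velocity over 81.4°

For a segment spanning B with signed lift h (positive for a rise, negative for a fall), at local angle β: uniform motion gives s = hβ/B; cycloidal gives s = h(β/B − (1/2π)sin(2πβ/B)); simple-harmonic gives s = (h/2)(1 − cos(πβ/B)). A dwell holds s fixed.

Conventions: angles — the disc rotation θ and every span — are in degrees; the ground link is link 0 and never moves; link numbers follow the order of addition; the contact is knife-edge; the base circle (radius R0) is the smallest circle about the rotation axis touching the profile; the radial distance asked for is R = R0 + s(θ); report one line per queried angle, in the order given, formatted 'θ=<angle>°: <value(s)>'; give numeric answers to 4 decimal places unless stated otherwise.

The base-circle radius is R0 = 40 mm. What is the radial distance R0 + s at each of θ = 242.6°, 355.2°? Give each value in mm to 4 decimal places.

seg 1 [0°–169.7°] uniform, h=28: full span → s += 28 → s = 28.0000
seg 2 [169.7°–214.9°] uniform, h=24: full span → s += 24 → s = 52.0000
seg 3 [214.9°–247.4°] uniform, h=17: θ=242.6° here. β=27.7, B=32.5. 17·27.7/32.5 = 14.4892 → s = 66.4892
seg 3 [214.9°–247.4°] uniform, h=17: full span → s += 17 → s = 69.0000
seg 4 [247.4°–278.6°] cycloidal, h=-15: full span → s += -15 → s = 54.0000
seg 5 [278.6°–360°] uniform, h=-54: θ=355.2° here. β=76.6, B=81.4. -54·76.6/81.4 = -50.8157 → s = 3.1843
θ=242.6°: R = R0 + s = 40 + 66.4892 = 106.4892
θ=355.2°: R = R0 + s = 40 + 3.1843 = 43.1843

θ=242.6°: 106.4892
θ=355.2°: 43.1843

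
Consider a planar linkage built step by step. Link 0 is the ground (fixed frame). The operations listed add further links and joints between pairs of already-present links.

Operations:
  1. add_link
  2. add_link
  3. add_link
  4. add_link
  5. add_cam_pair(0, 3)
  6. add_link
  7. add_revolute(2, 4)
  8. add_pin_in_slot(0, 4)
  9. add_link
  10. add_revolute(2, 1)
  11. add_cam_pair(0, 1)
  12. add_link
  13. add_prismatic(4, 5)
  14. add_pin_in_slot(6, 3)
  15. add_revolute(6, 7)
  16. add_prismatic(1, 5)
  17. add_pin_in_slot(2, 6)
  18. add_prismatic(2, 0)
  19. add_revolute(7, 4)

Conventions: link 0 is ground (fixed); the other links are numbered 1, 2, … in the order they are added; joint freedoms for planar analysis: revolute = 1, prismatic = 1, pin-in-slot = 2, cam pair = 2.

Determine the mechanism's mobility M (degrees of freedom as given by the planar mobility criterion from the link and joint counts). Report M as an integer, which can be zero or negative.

L=1 J1=0 J2=0
add link → L=2 J1=0 J2=0
add link → L=3 J1=0 J2=0
add link → L=4 J1=0 J2=0
add link → L=5 J1=0 J2=0
C@0,3 dof=2 J2 → L=5 J1=0 J2=1
add link → L=6 J1=0 J2=1
R@2,4 dof=1 J1 → L=6 J1=1 J2=1
PS@0,4 dof=2 J2 → L=6 J1=1 J2=2
add link → L=7 J1=1 J2=2
R@2,1 dof=1 J1 → L=7 J1=2 J2=2
C@0,1 dof=2 J2 → L=7 J1=2 J2=3
add link → L=8 J1=2 J2=3
P@4,5 dof=1 J1 → L=8 J1=3 J2=3
PS@6,3 dof=2 J2 → L=8 J1=3 J2=4
R@6,7 dof=1 J1 → L=8 J1=4 J2=4
P@1,5 dof=1 J1 → L=8 J1=5 J2=4
PS@2,6 dof=2 J2 → L=8 J1=5 J2=5
P@2,0 dof=1 J1 → L=8 J1=6 J2=5
R@7,4 dof=1 J1 → L=8 J1=7 J2=5
M=3(L−1)−2J1−J2=3·7−2·7−5=2

M = 2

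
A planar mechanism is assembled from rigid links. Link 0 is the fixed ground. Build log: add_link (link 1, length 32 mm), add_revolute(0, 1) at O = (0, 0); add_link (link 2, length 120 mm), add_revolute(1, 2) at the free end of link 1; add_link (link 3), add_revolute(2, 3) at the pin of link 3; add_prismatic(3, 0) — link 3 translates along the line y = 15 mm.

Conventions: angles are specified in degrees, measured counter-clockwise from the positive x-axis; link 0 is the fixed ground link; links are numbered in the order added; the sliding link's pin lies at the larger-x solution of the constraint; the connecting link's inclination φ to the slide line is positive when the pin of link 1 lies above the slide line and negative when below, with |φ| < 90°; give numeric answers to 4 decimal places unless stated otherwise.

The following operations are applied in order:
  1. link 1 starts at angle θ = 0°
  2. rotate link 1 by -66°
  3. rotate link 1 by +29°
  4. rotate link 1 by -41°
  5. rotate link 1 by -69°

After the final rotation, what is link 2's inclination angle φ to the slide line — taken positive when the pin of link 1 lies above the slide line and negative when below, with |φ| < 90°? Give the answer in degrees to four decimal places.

geometry: r = 32 mm, L = 120 mm, e = 15 mm; θ starts at 0°
rotate link 1 by -66°: θ ← 0° -66° = -66°
rotate link 1 by +29°: θ ← -66° +29° = -37°
rotate link 1 by -41°: θ ← -37° -41° = -78°
rotate link 1 by -69°: θ ← -78° -69° = -147°
h = r sin θ − e = -17.428449 − 15 = -32.428449
sin φ = h / L = -32.428449 / 120 = -0.27023708
φ = arcsin(-0.27023708) = -15.678375°

-15.6784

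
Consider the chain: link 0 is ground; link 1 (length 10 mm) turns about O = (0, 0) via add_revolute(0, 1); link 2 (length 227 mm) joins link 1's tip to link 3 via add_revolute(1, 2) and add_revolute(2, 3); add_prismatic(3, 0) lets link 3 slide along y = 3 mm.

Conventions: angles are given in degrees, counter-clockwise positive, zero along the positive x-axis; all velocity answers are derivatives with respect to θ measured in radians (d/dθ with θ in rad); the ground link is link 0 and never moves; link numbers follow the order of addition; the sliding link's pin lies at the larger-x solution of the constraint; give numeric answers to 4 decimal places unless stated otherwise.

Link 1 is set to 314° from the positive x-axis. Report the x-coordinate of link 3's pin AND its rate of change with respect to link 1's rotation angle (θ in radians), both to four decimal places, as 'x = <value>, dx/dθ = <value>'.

geometry: r = 10 mm, L = 227 mm, e = 3 mm
crank pin P = (r cos θ, r sin θ) = (6.946584, -7.193398)
h = r sin θ − e = -7.193398 − 3 = -10.193398
x = r cos θ + √(L² − h²) = 6.946584 + 226.771018 = 233.717602
dx/dθ = −r sin θ − h·r cos θ/√(L² − h²) (θ in radians; h = -10.193398) = 7.505648

x = 233.7176, dx/dθ = 7.5056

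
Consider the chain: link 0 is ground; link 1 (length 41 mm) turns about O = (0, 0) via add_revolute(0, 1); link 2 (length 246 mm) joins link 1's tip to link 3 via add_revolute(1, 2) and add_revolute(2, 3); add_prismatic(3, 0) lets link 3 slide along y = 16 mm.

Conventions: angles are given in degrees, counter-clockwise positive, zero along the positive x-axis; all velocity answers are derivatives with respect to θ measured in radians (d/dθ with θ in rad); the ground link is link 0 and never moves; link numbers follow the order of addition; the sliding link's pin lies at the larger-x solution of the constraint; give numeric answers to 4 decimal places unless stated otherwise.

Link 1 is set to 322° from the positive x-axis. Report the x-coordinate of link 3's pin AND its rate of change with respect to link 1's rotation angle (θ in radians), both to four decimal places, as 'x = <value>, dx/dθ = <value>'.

geometry: r = 41 mm, L = 246 mm, e = 16 mm
crank pin P = (r cos θ, r sin θ) = (32.308441, -25.242120)
h = r sin θ − e = -25.242120 − 16 = -41.242120
x = r cos θ + √(L² − h²) = 32.308441 + 242.518221 = 274.826662
dx/dθ = −r sin θ − h·r cos θ/√(L² − h²) (θ in radians; h = -41.242120) = 30.736424

x = 274.8267, dx/dθ = 30.7364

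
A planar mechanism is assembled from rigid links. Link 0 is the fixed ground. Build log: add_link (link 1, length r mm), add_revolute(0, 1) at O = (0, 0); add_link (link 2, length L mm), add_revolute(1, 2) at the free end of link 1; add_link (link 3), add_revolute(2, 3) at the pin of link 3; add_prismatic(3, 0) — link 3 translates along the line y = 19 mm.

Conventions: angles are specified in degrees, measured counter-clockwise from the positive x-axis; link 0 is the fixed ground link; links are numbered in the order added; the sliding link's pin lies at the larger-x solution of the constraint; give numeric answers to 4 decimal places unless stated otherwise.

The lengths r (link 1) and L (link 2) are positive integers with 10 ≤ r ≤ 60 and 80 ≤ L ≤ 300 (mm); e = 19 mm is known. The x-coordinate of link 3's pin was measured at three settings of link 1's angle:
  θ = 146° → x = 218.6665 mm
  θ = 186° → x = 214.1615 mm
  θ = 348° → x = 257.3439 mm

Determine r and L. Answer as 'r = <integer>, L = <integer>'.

constraint per measurement: (x − r cos θ)² + (r sin θ − e)² = L²
subtracting the θ₁ and θ₂ equations cancels the r² and L² terms:
r = (x₁² − x₂²) / (2[(x₁cos θ₁ + e sin θ₁) − (x₂cos θ₂ + e sin θ₂)]) = 21.9997 → r = 22
L² = (x₁ − r cos θ₁)² + (r sin θ₁ − e)² = 56168.9937 → L = 237.0000 → L = 237
check at θ₃=348°: x = 257.3439 (printed 257.3439) ✓

r = 22, L = 237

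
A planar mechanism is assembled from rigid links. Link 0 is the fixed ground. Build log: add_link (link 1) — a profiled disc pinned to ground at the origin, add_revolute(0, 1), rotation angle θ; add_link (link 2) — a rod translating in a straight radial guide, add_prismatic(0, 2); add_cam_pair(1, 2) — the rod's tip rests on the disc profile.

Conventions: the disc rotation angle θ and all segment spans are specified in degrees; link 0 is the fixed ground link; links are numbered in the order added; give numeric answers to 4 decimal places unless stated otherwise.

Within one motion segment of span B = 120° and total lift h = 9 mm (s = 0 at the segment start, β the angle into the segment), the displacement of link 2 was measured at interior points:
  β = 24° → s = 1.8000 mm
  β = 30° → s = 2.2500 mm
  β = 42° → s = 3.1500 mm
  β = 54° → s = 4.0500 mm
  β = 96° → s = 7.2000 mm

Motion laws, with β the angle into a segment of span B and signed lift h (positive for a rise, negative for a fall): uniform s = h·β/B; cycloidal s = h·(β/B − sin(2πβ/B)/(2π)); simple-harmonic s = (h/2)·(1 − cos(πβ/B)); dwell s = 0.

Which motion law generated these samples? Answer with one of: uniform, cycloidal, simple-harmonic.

candidates at β/B = r: uniform s = h·r (linear in β); cycloidal s = h·(r − sin(2πr)/(2π)); simple-harmonic s = (h/2)(1 − cos(πr))
β=24°: printed 1.8000 | uniform 1.8000, cycloidal 0.4377, simple-harmonic 0.8594
β=30°: printed 2.2500 | uniform 2.2500, cycloidal 0.8176, simple-harmonic 1.3180
β=42°: printed 3.1500 | uniform 3.1500, cycloidal 1.9912, simple-harmonic 2.4570
β=54°: printed 4.0500 | uniform 4.0500, cycloidal 3.6074, simple-harmonic 3.7960
β=96°: printed 7.2000 | uniform 7.2000, cycloidal 8.5623, simple-harmonic 8.1406
only one law matches every sample → uniform

uniform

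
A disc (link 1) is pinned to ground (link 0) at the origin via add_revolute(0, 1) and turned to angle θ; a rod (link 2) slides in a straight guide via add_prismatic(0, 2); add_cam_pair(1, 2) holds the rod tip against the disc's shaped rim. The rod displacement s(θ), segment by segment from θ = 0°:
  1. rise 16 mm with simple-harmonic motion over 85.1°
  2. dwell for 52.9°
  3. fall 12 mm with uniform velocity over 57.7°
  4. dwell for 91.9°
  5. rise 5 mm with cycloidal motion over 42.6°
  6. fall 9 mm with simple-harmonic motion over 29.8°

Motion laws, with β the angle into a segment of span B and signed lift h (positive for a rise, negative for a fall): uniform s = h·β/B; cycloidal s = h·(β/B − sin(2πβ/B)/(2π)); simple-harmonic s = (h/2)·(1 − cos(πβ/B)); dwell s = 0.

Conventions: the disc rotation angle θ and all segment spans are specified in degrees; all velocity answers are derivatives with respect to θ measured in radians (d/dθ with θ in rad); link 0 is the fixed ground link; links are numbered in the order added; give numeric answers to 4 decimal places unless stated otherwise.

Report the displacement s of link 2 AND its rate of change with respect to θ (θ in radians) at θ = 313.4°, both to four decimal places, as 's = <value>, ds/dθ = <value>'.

segment 1 (0° to 85.1°, simple-harmonic, h = 16) is passed completely: s = 0.0000 + (16) = 16.0000
segment 2 (85.1° to 138°, dwell): s unchanged at 16.0000
segment 3 (138° to 195.7°, uniform, h = -12) is passed completely: s = 16.0000 + (-12) = 4.0000
segment 4 (195.7° to 287.6°, dwell): s unchanged at 4.0000
θ = 313.4° falls in segment 5 (287.6° to 330.2°, cycloidal, h = 5): β = 313.4 − 287.6 = 25.8°, B = 42.6°; Δs = 5·(0.6056 − sin(2π·0.6056)/(2π)) = 3.5184; s = 4.0000 + 3.5184 = 7.5184
velocity in seg [287.6°–330.2°] (cycloidal), θ in radians: β = 25.8° = 0.4503 rad, B = 42.6° = 0.7435 rad; ds/dθ = (h/B)(1 − cos(2πβ/B)) = (5/0.7435)(1 − cos(2π·0.6056)) = 12.022080 mm/rad

s = 7.5184, ds/dθ = 12.0221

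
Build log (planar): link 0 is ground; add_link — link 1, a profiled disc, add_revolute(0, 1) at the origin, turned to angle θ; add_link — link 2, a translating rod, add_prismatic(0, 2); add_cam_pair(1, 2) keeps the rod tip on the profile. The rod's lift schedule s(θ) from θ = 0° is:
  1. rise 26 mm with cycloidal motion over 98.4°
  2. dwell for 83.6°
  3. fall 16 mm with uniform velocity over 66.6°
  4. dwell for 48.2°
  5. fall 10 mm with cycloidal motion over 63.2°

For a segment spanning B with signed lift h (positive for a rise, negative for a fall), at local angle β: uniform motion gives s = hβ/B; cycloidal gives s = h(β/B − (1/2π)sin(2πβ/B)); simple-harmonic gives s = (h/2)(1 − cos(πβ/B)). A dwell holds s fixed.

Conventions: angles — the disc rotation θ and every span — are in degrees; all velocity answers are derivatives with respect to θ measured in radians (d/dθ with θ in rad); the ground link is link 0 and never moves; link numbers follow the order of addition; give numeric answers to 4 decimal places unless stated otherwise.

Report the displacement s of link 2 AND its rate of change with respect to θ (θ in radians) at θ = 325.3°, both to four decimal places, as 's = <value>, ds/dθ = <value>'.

seg 1 [0°–98.4°] cycloidal, h=26: full span → s += 26 → s = 26.0000
seg 2 [98.4°–182°] dwell: s stays 26.0000
seg 3 [182°–248.6°] uniform, h=-16: full span → s += -16 → s = 10.0000
seg 4 [248.6°–296.8°] dwell: s stays 10.0000
seg 5 [296.8°–360°] cycloidal, h=-10: θ=325.3° here. β=28.5, B=63.2. -10·(0.4509 − sin(2π·0.4509)/(2π)) = -4.0267 → s = 5.9733
velocity in seg [296.8°–360°] (cycloidal), θ in radians: β = 28.5° = 0.4974 rad, B = 63.2° = 1.1030 rad; ds/dθ = (h/B)(1 − cos(2πβ/B)) = ((-10)/1.1030)(1 − cos(2π·0.4509)) = -17.704422 mm/rad

s = 5.9733, ds/dθ = -17.7044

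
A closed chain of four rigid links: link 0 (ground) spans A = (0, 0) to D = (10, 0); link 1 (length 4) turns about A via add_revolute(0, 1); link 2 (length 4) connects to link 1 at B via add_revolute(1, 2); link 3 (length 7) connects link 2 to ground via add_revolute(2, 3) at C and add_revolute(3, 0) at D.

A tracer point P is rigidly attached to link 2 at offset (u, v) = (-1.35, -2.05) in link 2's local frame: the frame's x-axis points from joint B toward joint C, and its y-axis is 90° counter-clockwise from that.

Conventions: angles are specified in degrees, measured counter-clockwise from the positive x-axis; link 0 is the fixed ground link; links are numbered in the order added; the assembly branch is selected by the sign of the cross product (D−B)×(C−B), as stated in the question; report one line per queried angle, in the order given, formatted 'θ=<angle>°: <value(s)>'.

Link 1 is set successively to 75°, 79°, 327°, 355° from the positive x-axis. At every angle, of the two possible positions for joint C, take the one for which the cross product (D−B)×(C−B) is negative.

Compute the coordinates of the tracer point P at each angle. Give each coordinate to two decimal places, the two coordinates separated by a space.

A=(0,0), D=(10.00,0)
θ=75°: B = A + 4.00·(cos75°, sin75°) = (1.0353, 3.8637)
θ=75°: |BD| = 9.7619
θ=75°: circle(B,4.00) ∩ circle(D,7.00): a=3.1907, h=2.4124
θ=75°:   candidates: C₊=(4.9202,4.8162) cross=23.549; C₋=(3.0106,0.3855) cross=-23.549
θ=75°:   branch - wants cross < 0 → take C=(3.0106,0.3855) (cross=-23.549)
θ=75°: ex = (C−B)/|BC| = (0.4938,-0.8696); ey = (0.8696,0.4938)
θ=75°: P = B + -1.35·ex + -2.05·ey = (-1.4140,4.0252)
θ=79°: B = A + 4.00·(cos79°, sin79°) = (0.7632, 3.9265)
θ=79°: |BD| = 10.0367
θ=79°: circle(B,4.00) ∩ circle(D,7.00): a=3.3744, h=2.1479
θ=79°:   candidates: C₊=(4.7090,4.5831) cross=21.558; C₋=(3.0284,0.6297) cross=-21.558
θ=79°:   branch - wants cross < 0 → take C=(3.0284,0.6297) (cross=-21.558)
θ=79°: ex = (C−B)/|BC| = (0.5663,-0.8242); ey = (0.8242,0.5663)
θ=79°: P = B + -1.35·ex + -2.05·ey = (-1.6909,3.8783)
θ=327°: B = A + 4.00·(cos327°, sin327°) = (3.3547, -2.1786)
θ=327°: |BD| = 6.9933
θ=327°: circle(B,4.00) ∩ circle(D,7.00): a=1.1373, h=3.8349
θ=327°:   candidates: C₊=(3.2407,1.8198) cross=26.819; C₋=(5.6300,-5.4684) cross=-26.819
θ=327°:   branch - wants cross < 0 → take C=(5.6300,-5.4684) (cross=-26.819)
θ=327°: ex = (C−B)/|BC| = (0.5688,-0.8225); ey = (0.8225,0.5688)
θ=327°: P = B + -1.35·ex + -2.05·ey = (0.9007,-2.2343)
θ=355°: B = A + 4.00·(cos355°, sin355°) = (3.9848, -0.3486)
θ=355°: |BD| = 6.0253
θ=355°: circle(B,4.00) ∩ circle(D,7.00): a=0.2742, h=3.9906
θ=355°:   candidates: C₊=(4.0276,3.6511) cross=24.045; C₋=(4.4894,-4.3167) cross=-24.045
θ=355°:   branch - wants cross < 0 → take C=(4.4894,-4.3167) (cross=-24.045)
θ=355°: ex = (C−B)/|BC| = (0.1262,-0.9920); ey = (0.9920,0.1262)
θ=355°: P = B + -1.35·ex + -2.05·ey = (1.7808,0.7320)

θ=75°: -1.41 4.03
θ=79°: -1.69 3.88
θ=327°: 0.90 -2.23
θ=355°: 1.78 0.73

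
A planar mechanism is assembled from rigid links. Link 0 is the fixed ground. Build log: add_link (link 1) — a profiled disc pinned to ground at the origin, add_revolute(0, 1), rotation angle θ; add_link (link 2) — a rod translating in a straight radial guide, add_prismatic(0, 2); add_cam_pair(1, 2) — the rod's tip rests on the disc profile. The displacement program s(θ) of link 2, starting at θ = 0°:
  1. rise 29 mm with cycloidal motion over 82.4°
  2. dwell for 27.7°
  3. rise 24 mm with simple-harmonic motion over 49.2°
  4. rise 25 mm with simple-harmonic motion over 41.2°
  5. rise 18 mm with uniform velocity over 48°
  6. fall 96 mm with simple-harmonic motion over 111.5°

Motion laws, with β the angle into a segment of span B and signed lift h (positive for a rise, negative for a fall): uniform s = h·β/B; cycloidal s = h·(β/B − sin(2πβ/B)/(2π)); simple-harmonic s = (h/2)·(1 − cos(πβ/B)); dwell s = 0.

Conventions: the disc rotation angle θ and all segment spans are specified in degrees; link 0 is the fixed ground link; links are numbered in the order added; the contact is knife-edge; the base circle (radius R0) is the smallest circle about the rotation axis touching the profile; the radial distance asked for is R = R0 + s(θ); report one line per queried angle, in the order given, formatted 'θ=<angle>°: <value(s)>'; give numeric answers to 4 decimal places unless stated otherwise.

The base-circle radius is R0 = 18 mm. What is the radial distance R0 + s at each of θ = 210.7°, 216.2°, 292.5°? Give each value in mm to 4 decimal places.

seg 1 [0°–82.4°] cycloidal, h=29: full span → s += 29 → s = 29.0000
seg 2 [82.4°–110.1°] dwell: s stays 29.0000
seg 3 [110.1°–159.3°] simple-harmonic, h=24: full span → s += 24 → s = 53.0000
seg 4 [159.3°–200.5°] simple-harmonic, h=25: full span → s += 25 → s = 78.0000
seg 5 [200.5°–248.5°] uniform, h=18: θ=210.7° here. β=10.2, B=48. 18·10.2/48 = 3.8250 → s = 81.8250
seg 5 [200.5°–248.5°] uniform, h=18: θ=216.2° here. β=15.7, B=48. 18·15.7/48 = 5.8875 → s = 83.8875
seg 5 [200.5°–248.5°] uniform, h=18: full span → s += 18 → s = 96.0000
seg 6 [248.5°–360°] simple-harmonic, h=-96: θ=292.5° here. β=44, B=111.5. -96/2·(1 − cos(π·0.3946)) = -32.3976 → s = 63.6024
θ=210.7°: R = R0 + s = 18 + 81.8250 = 99.8250
θ=216.2°: R = R0 + s = 18 + 83.8875 = 101.8875
θ=292.5°: R = R0 + s = 18 + 63.6024 = 81.6024

θ=210.7°: 99.8250
θ=216.2°: 101.8875
θ=292.5°: 81.6024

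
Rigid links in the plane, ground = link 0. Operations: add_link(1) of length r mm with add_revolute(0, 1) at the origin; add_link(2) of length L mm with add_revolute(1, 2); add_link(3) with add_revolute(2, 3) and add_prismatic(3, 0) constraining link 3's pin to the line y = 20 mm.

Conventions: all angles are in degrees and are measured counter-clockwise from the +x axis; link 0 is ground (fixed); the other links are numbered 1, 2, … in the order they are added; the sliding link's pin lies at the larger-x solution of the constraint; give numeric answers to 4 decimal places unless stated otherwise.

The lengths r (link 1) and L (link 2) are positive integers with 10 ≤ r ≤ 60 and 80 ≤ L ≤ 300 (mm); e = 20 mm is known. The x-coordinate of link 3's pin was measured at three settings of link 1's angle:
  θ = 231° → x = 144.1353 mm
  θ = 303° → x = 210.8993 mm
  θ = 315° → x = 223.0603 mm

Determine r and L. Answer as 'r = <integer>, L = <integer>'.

constraint per measurement: (x − r cos θ)² + (r sin θ − e)² = L²
subtracting the θ₁ and θ₂ equations cancels the r² and L² terms:
r = (x₁² − x₂²) / (2[(x₁cos θ₁ + e sin θ₁) − (x₂cos θ₂ + e sin θ₂)]) = 58.0000 → r = 58
L² = (x₁ − r cos θ₁)² + (r sin θ₁ − e)² = 36864.0082 → L = 192.0000 → L = 192
check at θ₃=315°: x = 223.0603 (printed 223.0603) ✓

r = 58, L = 192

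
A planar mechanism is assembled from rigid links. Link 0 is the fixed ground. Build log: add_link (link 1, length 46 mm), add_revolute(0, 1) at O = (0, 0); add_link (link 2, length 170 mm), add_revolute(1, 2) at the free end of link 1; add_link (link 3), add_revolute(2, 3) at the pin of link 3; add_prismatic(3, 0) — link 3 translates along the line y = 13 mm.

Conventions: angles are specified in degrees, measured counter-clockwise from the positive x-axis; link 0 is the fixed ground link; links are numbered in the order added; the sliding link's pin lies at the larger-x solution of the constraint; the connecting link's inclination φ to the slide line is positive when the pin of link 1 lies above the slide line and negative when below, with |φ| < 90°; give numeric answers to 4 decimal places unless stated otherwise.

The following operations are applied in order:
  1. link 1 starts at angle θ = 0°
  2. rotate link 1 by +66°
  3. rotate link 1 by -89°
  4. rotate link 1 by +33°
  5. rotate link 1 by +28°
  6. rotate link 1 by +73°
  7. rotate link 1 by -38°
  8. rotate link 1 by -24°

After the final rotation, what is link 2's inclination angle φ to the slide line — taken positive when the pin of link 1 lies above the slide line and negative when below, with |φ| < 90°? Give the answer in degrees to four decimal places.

geometry: r = 46 mm, L = 170 mm, e = 13 mm; θ starts at 0°
rotate link 1 by +66°: θ ← 0° +66° = 66°
rotate link 1 by -89°: θ ← 66° -89° = -23°
rotate link 1 by +33°: θ ← -23° +33° = 10°
rotate link 1 by +28°: θ ← 10° +28° = 38°
rotate link 1 by +73°: θ ← 38° +73° = 111°
rotate link 1 by -38°: θ ← 111° -38° = 73°
rotate link 1 by -24°: θ ← 73° -24° = 49°
h = r sin θ − e = 34.716641 − 13 = 21.716641
sin φ = h / L = 21.716641 / 170 = 0.12774495
φ = arcsin(0.12774495) = 7.339301°

7.3393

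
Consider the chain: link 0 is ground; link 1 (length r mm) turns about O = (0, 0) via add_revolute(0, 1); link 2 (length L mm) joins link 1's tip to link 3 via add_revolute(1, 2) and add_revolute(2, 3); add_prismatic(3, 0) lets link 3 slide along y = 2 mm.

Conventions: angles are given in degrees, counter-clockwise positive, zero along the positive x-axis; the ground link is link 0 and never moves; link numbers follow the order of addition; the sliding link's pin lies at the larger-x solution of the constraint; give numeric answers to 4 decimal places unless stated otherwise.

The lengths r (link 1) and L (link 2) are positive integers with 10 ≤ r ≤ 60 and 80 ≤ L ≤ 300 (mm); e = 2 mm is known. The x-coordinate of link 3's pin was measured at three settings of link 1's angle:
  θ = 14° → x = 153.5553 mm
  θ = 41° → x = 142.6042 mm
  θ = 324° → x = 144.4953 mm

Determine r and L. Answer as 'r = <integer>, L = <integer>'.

constraint per measurement: (x − r cos θ)² + (r sin θ − e)² = L²
subtracting the θ₁ and θ₂ equations cancels the r² and L² terms:
r = (x₁² − x₂²) / (2[(x₁cos θ₁ + e sin θ₁) − (x₂cos θ₂ + e sin θ₂)]) = 39.9999 → r = 40
L² = (x₁ − r cos θ₁)² + (r sin θ₁ − e)² = 13224.9985 → L = 115.0000 → L = 115
check at θ₃=324°: x = 144.4953 (printed 144.4953) ✓

r = 40, L = 115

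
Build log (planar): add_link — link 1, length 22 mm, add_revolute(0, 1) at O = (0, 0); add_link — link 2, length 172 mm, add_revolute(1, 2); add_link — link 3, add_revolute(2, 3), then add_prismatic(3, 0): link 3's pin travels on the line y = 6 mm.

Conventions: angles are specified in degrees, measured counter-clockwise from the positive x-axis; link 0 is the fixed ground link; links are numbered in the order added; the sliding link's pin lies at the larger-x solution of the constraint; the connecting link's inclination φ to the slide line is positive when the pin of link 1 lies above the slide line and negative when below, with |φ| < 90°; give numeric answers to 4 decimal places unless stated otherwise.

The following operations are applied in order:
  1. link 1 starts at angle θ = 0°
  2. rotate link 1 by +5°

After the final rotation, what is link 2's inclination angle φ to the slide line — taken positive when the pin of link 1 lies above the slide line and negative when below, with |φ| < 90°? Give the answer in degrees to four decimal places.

geometry: r = 22 mm, L = 172 mm, e = 6 mm; θ starts at 0°
rotate link 1 by +5°: θ ← 0° +5° = 5°
h = r sin θ − e = 1.917426 − 6 = -4.082574
sin φ = h / L = -4.082574 / 172 = -0.02373589
φ = arcsin(-0.02373589) = -1.360094°

-1.3601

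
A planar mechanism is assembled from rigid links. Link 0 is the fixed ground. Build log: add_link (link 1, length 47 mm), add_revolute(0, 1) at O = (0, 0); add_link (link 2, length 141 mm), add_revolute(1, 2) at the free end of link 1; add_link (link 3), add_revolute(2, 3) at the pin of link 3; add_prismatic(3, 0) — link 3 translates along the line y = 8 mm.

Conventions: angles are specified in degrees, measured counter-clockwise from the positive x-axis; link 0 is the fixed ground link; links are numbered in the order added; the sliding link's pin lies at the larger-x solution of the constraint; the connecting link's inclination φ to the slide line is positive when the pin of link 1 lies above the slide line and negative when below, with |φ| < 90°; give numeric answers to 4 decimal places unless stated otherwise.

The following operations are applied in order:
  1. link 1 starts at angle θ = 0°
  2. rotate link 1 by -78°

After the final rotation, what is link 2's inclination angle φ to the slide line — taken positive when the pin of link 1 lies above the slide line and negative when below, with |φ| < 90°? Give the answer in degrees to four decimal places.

geometry: r = 47 mm, L = 141 mm, e = 8 mm; θ starts at 0°
rotate link 1 by -78°: θ ← 0° -78° = -78°
h = r sin θ − e = -45.972937 − 8 = -53.972937
sin φ = h / L = -53.972937 / 141 = -0.38278679
φ = arcsin(-0.38278679) = -22.506410°

-22.5064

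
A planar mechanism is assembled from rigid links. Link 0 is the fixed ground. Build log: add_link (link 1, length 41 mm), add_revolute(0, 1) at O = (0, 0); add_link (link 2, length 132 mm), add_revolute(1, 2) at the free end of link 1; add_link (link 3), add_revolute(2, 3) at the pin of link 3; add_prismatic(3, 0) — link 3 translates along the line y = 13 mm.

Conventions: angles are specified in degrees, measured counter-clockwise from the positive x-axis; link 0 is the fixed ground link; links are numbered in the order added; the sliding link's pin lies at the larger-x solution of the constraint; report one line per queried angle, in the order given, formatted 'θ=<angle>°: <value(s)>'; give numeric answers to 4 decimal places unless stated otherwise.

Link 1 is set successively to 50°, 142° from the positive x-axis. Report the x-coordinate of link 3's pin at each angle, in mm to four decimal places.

geometry: r = 41 mm, L = 132 mm, e = 13 mm
θ=50°: crank pin P = (r cos θ, r sin θ) = (26.354292, 31.407822)
θ=50°: h = r sin θ − e = 31.407822 − 13 = 18.407822
θ=50°: x = r cos θ + √(L² − h²) = 26.354292 + 130.710184 = 157.064476
θ=142°: crank pin P = (r cos θ, r sin θ) = (-32.308441, 25.242120)
θ=142°: h = r sin θ − e = 25.242120 − 13 = 12.242120
θ=142°: x = r cos θ + √(L² − h²) = -32.308441 + 131.431086 = 99.122646

θ=50°: 157.0645
θ=142°: 99.1226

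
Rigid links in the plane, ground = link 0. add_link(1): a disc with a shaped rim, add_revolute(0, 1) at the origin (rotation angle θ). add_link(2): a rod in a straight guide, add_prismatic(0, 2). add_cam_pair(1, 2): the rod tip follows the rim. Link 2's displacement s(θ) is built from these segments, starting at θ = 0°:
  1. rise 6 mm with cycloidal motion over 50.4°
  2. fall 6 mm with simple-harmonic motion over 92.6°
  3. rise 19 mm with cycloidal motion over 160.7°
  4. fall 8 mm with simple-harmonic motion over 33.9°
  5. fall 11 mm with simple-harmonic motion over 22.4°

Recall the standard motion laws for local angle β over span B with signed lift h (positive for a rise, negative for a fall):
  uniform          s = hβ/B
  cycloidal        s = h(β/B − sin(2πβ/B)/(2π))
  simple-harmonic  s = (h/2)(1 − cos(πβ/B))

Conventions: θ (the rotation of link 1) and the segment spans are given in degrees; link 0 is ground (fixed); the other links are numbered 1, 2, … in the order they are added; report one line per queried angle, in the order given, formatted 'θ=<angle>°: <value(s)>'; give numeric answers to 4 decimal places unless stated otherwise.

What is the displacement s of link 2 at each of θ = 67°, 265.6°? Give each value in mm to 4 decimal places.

segment 1 (0° to 50.4°, cycloidal, h = 6) is passed completely: s = 0.0000 + (6) = 6.0000
θ = 67° falls in segment 2 (50.4° to 143°, simple-harmonic, h = -6): β = 67 − 50.4 = 16.6°, B = 92.6°; Δs = -6/2·(1 − cos(π·0.1793)) = -0.4633; s = 6.0000 − 0.4633 = 5.5367
segment 2 (50.4° to 143°, simple-harmonic, h = -6) is passed completely: s = 6.0000 + (-6) = 0.0000
θ = 265.6° falls in segment 3 (143° to 303.7°, cycloidal, h = 19): β = 265.6 − 143 = 122.6°, B = 160.7°; Δs = 19·(0.7629 − sin(2π·0.7629)/(2π)) = 17.5093; s = 0.0000 + 17.5093 = 17.5093

θ=67°: 5.5367
θ=265.6°: 17.5093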